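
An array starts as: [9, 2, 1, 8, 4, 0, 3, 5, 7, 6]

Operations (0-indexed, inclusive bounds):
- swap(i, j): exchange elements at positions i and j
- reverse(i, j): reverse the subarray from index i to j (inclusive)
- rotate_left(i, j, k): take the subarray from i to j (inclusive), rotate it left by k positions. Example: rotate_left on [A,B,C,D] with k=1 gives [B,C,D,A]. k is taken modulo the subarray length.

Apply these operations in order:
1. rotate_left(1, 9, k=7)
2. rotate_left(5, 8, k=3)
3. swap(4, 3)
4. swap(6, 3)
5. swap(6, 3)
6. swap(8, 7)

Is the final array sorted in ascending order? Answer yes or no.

Answer: no

Derivation:
After 1 (rotate_left(1, 9, k=7)): [9, 7, 6, 2, 1, 8, 4, 0, 3, 5]
After 2 (rotate_left(5, 8, k=3)): [9, 7, 6, 2, 1, 3, 8, 4, 0, 5]
After 3 (swap(4, 3)): [9, 7, 6, 1, 2, 3, 8, 4, 0, 5]
After 4 (swap(6, 3)): [9, 7, 6, 8, 2, 3, 1, 4, 0, 5]
After 5 (swap(6, 3)): [9, 7, 6, 1, 2, 3, 8, 4, 0, 5]
After 6 (swap(8, 7)): [9, 7, 6, 1, 2, 3, 8, 0, 4, 5]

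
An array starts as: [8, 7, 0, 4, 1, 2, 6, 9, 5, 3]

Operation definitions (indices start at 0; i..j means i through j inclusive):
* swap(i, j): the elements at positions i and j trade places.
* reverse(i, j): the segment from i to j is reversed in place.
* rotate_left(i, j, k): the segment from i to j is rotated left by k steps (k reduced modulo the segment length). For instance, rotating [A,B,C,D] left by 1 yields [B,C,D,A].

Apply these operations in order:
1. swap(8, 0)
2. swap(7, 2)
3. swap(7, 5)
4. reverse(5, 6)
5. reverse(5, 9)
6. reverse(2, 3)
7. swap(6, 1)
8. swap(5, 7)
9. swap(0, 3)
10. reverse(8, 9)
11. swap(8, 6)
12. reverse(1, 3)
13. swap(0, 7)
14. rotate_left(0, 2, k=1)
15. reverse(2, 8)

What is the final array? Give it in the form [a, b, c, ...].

Answer: [5, 4, 7, 9, 6, 2, 1, 8, 3, 0]

Derivation:
After 1 (swap(8, 0)): [5, 7, 0, 4, 1, 2, 6, 9, 8, 3]
After 2 (swap(7, 2)): [5, 7, 9, 4, 1, 2, 6, 0, 8, 3]
After 3 (swap(7, 5)): [5, 7, 9, 4, 1, 0, 6, 2, 8, 3]
After 4 (reverse(5, 6)): [5, 7, 9, 4, 1, 6, 0, 2, 8, 3]
After 5 (reverse(5, 9)): [5, 7, 9, 4, 1, 3, 8, 2, 0, 6]
After 6 (reverse(2, 3)): [5, 7, 4, 9, 1, 3, 8, 2, 0, 6]
After 7 (swap(6, 1)): [5, 8, 4, 9, 1, 3, 7, 2, 0, 6]
After 8 (swap(5, 7)): [5, 8, 4, 9, 1, 2, 7, 3, 0, 6]
After 9 (swap(0, 3)): [9, 8, 4, 5, 1, 2, 7, 3, 0, 6]
After 10 (reverse(8, 9)): [9, 8, 4, 5, 1, 2, 7, 3, 6, 0]
After 11 (swap(8, 6)): [9, 8, 4, 5, 1, 2, 6, 3, 7, 0]
After 12 (reverse(1, 3)): [9, 5, 4, 8, 1, 2, 6, 3, 7, 0]
After 13 (swap(0, 7)): [3, 5, 4, 8, 1, 2, 6, 9, 7, 0]
After 14 (rotate_left(0, 2, k=1)): [5, 4, 3, 8, 1, 2, 6, 9, 7, 0]
After 15 (reverse(2, 8)): [5, 4, 7, 9, 6, 2, 1, 8, 3, 0]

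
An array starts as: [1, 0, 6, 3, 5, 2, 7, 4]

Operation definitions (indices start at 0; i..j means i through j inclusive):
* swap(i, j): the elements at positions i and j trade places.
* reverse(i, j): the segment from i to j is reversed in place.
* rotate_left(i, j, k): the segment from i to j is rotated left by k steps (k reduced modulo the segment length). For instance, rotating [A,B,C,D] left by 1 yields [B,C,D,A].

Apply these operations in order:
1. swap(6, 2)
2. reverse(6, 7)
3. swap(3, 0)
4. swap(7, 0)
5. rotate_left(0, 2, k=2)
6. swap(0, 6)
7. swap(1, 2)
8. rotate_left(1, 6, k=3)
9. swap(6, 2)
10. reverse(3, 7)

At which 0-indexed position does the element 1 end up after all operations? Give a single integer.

After 1 (swap(6, 2)): [1, 0, 7, 3, 5, 2, 6, 4]
After 2 (reverse(6, 7)): [1, 0, 7, 3, 5, 2, 4, 6]
After 3 (swap(3, 0)): [3, 0, 7, 1, 5, 2, 4, 6]
After 4 (swap(7, 0)): [6, 0, 7, 1, 5, 2, 4, 3]
After 5 (rotate_left(0, 2, k=2)): [7, 6, 0, 1, 5, 2, 4, 3]
After 6 (swap(0, 6)): [4, 6, 0, 1, 5, 2, 7, 3]
After 7 (swap(1, 2)): [4, 0, 6, 1, 5, 2, 7, 3]
After 8 (rotate_left(1, 6, k=3)): [4, 5, 2, 7, 0, 6, 1, 3]
After 9 (swap(6, 2)): [4, 5, 1, 7, 0, 6, 2, 3]
After 10 (reverse(3, 7)): [4, 5, 1, 3, 2, 6, 0, 7]

Answer: 2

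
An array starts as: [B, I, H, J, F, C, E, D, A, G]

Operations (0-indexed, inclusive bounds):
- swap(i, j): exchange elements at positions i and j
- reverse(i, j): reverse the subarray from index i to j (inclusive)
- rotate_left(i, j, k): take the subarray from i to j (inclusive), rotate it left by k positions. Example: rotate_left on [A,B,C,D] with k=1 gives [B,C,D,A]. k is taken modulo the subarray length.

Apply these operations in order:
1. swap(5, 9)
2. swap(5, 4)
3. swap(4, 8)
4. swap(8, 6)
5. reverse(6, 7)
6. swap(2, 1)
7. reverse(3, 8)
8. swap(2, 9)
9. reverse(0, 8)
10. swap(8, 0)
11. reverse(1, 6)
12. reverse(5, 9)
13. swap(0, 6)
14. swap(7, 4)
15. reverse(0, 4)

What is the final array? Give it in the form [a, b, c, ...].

Answer: [H, G, E, C, J, I, B, D, A, F]

Derivation:
After 1 (swap(5, 9)): [B, I, H, J, F, G, E, D, A, C]
After 2 (swap(5, 4)): [B, I, H, J, G, F, E, D, A, C]
After 3 (swap(4, 8)): [B, I, H, J, A, F, E, D, G, C]
After 4 (swap(8, 6)): [B, I, H, J, A, F, G, D, E, C]
After 5 (reverse(6, 7)): [B, I, H, J, A, F, D, G, E, C]
After 6 (swap(2, 1)): [B, H, I, J, A, F, D, G, E, C]
After 7 (reverse(3, 8)): [B, H, I, E, G, D, F, A, J, C]
After 8 (swap(2, 9)): [B, H, C, E, G, D, F, A, J, I]
After 9 (reverse(0, 8)): [J, A, F, D, G, E, C, H, B, I]
After 10 (swap(8, 0)): [B, A, F, D, G, E, C, H, J, I]
After 11 (reverse(1, 6)): [B, C, E, G, D, F, A, H, J, I]
After 12 (reverse(5, 9)): [B, C, E, G, D, I, J, H, A, F]
After 13 (swap(0, 6)): [J, C, E, G, D, I, B, H, A, F]
After 14 (swap(7, 4)): [J, C, E, G, H, I, B, D, A, F]
After 15 (reverse(0, 4)): [H, G, E, C, J, I, B, D, A, F]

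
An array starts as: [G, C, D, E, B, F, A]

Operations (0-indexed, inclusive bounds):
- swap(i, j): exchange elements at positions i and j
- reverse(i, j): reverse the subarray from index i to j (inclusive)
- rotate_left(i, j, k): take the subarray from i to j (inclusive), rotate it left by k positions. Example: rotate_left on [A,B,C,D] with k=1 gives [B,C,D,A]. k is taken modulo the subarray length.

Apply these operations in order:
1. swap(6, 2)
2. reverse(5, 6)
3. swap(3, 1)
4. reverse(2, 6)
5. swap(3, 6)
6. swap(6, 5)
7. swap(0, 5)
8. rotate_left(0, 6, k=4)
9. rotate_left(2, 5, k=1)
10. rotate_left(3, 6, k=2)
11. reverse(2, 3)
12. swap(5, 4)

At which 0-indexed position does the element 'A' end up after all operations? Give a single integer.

Answer: 5

Derivation:
After 1 (swap(6, 2)): [G, C, A, E, B, F, D]
After 2 (reverse(5, 6)): [G, C, A, E, B, D, F]
After 3 (swap(3, 1)): [G, E, A, C, B, D, F]
After 4 (reverse(2, 6)): [G, E, F, D, B, C, A]
After 5 (swap(3, 6)): [G, E, F, A, B, C, D]
After 6 (swap(6, 5)): [G, E, F, A, B, D, C]
After 7 (swap(0, 5)): [D, E, F, A, B, G, C]
After 8 (rotate_left(0, 6, k=4)): [B, G, C, D, E, F, A]
After 9 (rotate_left(2, 5, k=1)): [B, G, D, E, F, C, A]
After 10 (rotate_left(3, 6, k=2)): [B, G, D, C, A, E, F]
After 11 (reverse(2, 3)): [B, G, C, D, A, E, F]
After 12 (swap(5, 4)): [B, G, C, D, E, A, F]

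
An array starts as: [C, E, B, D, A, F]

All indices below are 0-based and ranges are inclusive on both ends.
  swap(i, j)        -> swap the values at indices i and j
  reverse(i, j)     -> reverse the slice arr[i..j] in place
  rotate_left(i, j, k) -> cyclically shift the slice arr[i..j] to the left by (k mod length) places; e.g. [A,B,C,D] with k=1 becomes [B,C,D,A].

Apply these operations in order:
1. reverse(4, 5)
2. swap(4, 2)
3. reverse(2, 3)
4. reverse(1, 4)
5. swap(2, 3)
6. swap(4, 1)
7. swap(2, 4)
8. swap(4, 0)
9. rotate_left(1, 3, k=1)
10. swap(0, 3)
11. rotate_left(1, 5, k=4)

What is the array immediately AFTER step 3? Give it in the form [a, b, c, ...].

Answer: [C, E, D, F, B, A]

Derivation:
After 1 (reverse(4, 5)): [C, E, B, D, F, A]
After 2 (swap(4, 2)): [C, E, F, D, B, A]
After 3 (reverse(2, 3)): [C, E, D, F, B, A]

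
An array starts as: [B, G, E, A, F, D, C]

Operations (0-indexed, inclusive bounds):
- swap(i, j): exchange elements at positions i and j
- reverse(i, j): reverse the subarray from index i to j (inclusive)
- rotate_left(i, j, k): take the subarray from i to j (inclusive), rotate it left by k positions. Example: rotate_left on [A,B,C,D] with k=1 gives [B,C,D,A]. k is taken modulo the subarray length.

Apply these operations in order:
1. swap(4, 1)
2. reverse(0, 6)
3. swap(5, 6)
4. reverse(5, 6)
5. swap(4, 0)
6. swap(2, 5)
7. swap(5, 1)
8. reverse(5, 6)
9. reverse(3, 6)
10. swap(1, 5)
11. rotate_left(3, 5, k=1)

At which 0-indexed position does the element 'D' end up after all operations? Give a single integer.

After 1 (swap(4, 1)): [B, F, E, A, G, D, C]
After 2 (reverse(0, 6)): [C, D, G, A, E, F, B]
After 3 (swap(5, 6)): [C, D, G, A, E, B, F]
After 4 (reverse(5, 6)): [C, D, G, A, E, F, B]
After 5 (swap(4, 0)): [E, D, G, A, C, F, B]
After 6 (swap(2, 5)): [E, D, F, A, C, G, B]
After 7 (swap(5, 1)): [E, G, F, A, C, D, B]
After 8 (reverse(5, 6)): [E, G, F, A, C, B, D]
After 9 (reverse(3, 6)): [E, G, F, D, B, C, A]
After 10 (swap(1, 5)): [E, C, F, D, B, G, A]
After 11 (rotate_left(3, 5, k=1)): [E, C, F, B, G, D, A]

Answer: 5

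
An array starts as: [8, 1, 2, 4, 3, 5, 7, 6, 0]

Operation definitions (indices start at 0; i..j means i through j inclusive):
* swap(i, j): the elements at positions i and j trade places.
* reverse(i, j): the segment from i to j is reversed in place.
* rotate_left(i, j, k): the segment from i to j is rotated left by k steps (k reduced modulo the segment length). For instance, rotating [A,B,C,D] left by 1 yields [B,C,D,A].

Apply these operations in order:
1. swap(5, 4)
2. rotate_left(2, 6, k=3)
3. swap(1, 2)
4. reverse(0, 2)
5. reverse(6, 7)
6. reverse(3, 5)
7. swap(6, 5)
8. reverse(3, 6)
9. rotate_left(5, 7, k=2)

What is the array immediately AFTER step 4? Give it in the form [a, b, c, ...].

After 1 (swap(5, 4)): [8, 1, 2, 4, 5, 3, 7, 6, 0]
After 2 (rotate_left(2, 6, k=3)): [8, 1, 3, 7, 2, 4, 5, 6, 0]
After 3 (swap(1, 2)): [8, 3, 1, 7, 2, 4, 5, 6, 0]
After 4 (reverse(0, 2)): [1, 3, 8, 7, 2, 4, 5, 6, 0]

Answer: [1, 3, 8, 7, 2, 4, 5, 6, 0]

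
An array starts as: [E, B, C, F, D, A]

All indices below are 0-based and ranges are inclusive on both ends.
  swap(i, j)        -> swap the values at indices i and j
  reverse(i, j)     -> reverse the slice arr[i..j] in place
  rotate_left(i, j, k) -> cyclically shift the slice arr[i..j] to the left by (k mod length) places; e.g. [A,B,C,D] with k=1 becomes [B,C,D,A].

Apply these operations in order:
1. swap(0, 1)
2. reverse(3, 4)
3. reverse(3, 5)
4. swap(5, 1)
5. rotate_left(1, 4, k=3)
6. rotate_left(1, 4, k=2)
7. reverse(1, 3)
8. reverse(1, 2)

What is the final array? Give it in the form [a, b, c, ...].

Answer: [B, A, F, C, D, E]

Derivation:
After 1 (swap(0, 1)): [B, E, C, F, D, A]
After 2 (reverse(3, 4)): [B, E, C, D, F, A]
After 3 (reverse(3, 5)): [B, E, C, A, F, D]
After 4 (swap(5, 1)): [B, D, C, A, F, E]
After 5 (rotate_left(1, 4, k=3)): [B, F, D, C, A, E]
After 6 (rotate_left(1, 4, k=2)): [B, C, A, F, D, E]
After 7 (reverse(1, 3)): [B, F, A, C, D, E]
After 8 (reverse(1, 2)): [B, A, F, C, D, E]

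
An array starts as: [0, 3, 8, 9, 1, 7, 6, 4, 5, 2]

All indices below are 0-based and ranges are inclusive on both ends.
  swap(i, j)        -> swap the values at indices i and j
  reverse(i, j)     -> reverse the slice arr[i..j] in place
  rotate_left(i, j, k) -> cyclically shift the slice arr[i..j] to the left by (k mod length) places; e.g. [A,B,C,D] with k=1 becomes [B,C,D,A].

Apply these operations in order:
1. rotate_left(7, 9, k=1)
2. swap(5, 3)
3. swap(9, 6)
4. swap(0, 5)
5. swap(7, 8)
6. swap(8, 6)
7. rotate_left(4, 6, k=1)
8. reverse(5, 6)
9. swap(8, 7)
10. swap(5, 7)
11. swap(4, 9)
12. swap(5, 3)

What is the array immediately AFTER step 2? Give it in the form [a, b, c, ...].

Answer: [0, 3, 8, 7, 1, 9, 6, 5, 2, 4]

Derivation:
After 1 (rotate_left(7, 9, k=1)): [0, 3, 8, 9, 1, 7, 6, 5, 2, 4]
After 2 (swap(5, 3)): [0, 3, 8, 7, 1, 9, 6, 5, 2, 4]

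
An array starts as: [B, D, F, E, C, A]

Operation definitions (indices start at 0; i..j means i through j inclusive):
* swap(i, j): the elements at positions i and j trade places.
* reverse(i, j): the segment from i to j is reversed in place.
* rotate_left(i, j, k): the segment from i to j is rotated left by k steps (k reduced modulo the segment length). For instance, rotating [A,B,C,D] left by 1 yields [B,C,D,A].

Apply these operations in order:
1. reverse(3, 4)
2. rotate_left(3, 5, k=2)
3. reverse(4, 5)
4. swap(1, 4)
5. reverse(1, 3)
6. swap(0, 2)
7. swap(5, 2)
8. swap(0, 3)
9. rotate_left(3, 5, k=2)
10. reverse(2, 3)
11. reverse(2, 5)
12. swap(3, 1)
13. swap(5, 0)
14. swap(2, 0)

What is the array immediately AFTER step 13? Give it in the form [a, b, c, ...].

Answer: [B, F, D, A, C, E]

Derivation:
After 1 (reverse(3, 4)): [B, D, F, C, E, A]
After 2 (rotate_left(3, 5, k=2)): [B, D, F, A, C, E]
After 3 (reverse(4, 5)): [B, D, F, A, E, C]
After 4 (swap(1, 4)): [B, E, F, A, D, C]
After 5 (reverse(1, 3)): [B, A, F, E, D, C]
After 6 (swap(0, 2)): [F, A, B, E, D, C]
After 7 (swap(5, 2)): [F, A, C, E, D, B]
After 8 (swap(0, 3)): [E, A, C, F, D, B]
After 9 (rotate_left(3, 5, k=2)): [E, A, C, B, F, D]
After 10 (reverse(2, 3)): [E, A, B, C, F, D]
After 11 (reverse(2, 5)): [E, A, D, F, C, B]
After 12 (swap(3, 1)): [E, F, D, A, C, B]
After 13 (swap(5, 0)): [B, F, D, A, C, E]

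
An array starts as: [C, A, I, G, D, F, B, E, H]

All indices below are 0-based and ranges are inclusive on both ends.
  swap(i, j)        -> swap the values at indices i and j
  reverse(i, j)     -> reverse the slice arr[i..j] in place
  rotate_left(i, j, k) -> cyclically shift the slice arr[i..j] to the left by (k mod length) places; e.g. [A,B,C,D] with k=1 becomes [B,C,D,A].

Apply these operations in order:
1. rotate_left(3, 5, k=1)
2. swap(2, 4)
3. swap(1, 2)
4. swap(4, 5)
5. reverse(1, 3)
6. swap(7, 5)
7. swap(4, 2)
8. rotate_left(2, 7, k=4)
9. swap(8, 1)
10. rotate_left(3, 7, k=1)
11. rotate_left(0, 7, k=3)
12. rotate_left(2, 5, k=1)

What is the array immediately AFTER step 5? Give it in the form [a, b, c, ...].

After 1 (rotate_left(3, 5, k=1)): [C, A, I, D, F, G, B, E, H]
After 2 (swap(2, 4)): [C, A, F, D, I, G, B, E, H]
After 3 (swap(1, 2)): [C, F, A, D, I, G, B, E, H]
After 4 (swap(4, 5)): [C, F, A, D, G, I, B, E, H]
After 5 (reverse(1, 3)): [C, D, A, F, G, I, B, E, H]

Answer: [C, D, A, F, G, I, B, E, H]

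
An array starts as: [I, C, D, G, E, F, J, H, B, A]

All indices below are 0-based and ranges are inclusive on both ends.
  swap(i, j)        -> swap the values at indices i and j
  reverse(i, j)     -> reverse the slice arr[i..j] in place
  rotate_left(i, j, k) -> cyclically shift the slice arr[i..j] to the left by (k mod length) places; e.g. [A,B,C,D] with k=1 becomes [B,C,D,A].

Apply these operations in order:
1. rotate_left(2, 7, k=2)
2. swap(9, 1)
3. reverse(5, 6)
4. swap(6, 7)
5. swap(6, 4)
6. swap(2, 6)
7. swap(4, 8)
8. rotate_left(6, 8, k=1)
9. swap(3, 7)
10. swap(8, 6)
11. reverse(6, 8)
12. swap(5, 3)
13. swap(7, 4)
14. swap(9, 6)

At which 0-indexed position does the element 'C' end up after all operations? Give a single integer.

After 1 (rotate_left(2, 7, k=2)): [I, C, E, F, J, H, D, G, B, A]
After 2 (swap(9, 1)): [I, A, E, F, J, H, D, G, B, C]
After 3 (reverse(5, 6)): [I, A, E, F, J, D, H, G, B, C]
After 4 (swap(6, 7)): [I, A, E, F, J, D, G, H, B, C]
After 5 (swap(6, 4)): [I, A, E, F, G, D, J, H, B, C]
After 6 (swap(2, 6)): [I, A, J, F, G, D, E, H, B, C]
After 7 (swap(4, 8)): [I, A, J, F, B, D, E, H, G, C]
After 8 (rotate_left(6, 8, k=1)): [I, A, J, F, B, D, H, G, E, C]
After 9 (swap(3, 7)): [I, A, J, G, B, D, H, F, E, C]
After 10 (swap(8, 6)): [I, A, J, G, B, D, E, F, H, C]
After 11 (reverse(6, 8)): [I, A, J, G, B, D, H, F, E, C]
After 12 (swap(5, 3)): [I, A, J, D, B, G, H, F, E, C]
After 13 (swap(7, 4)): [I, A, J, D, F, G, H, B, E, C]
After 14 (swap(9, 6)): [I, A, J, D, F, G, C, B, E, H]

Answer: 6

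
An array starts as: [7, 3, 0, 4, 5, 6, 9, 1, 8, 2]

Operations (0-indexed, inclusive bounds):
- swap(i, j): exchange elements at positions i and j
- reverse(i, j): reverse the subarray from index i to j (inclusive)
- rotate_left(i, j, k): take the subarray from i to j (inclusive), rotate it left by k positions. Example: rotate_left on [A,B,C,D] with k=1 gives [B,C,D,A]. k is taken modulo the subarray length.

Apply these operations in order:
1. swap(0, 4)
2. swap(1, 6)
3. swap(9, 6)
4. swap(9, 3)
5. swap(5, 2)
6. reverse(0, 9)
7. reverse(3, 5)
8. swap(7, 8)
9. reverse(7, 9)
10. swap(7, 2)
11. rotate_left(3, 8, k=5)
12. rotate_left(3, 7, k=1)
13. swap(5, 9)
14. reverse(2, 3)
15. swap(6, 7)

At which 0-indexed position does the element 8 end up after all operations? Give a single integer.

After 1 (swap(0, 4)): [5, 3, 0, 4, 7, 6, 9, 1, 8, 2]
After 2 (swap(1, 6)): [5, 9, 0, 4, 7, 6, 3, 1, 8, 2]
After 3 (swap(9, 6)): [5, 9, 0, 4, 7, 6, 2, 1, 8, 3]
After 4 (swap(9, 3)): [5, 9, 0, 3, 7, 6, 2, 1, 8, 4]
After 5 (swap(5, 2)): [5, 9, 6, 3, 7, 0, 2, 1, 8, 4]
After 6 (reverse(0, 9)): [4, 8, 1, 2, 0, 7, 3, 6, 9, 5]
After 7 (reverse(3, 5)): [4, 8, 1, 7, 0, 2, 3, 6, 9, 5]
After 8 (swap(7, 8)): [4, 8, 1, 7, 0, 2, 3, 9, 6, 5]
After 9 (reverse(7, 9)): [4, 8, 1, 7, 0, 2, 3, 5, 6, 9]
After 10 (swap(7, 2)): [4, 8, 5, 7, 0, 2, 3, 1, 6, 9]
After 11 (rotate_left(3, 8, k=5)): [4, 8, 5, 6, 7, 0, 2, 3, 1, 9]
After 12 (rotate_left(3, 7, k=1)): [4, 8, 5, 7, 0, 2, 3, 6, 1, 9]
After 13 (swap(5, 9)): [4, 8, 5, 7, 0, 9, 3, 6, 1, 2]
After 14 (reverse(2, 3)): [4, 8, 7, 5, 0, 9, 3, 6, 1, 2]
After 15 (swap(6, 7)): [4, 8, 7, 5, 0, 9, 6, 3, 1, 2]

Answer: 1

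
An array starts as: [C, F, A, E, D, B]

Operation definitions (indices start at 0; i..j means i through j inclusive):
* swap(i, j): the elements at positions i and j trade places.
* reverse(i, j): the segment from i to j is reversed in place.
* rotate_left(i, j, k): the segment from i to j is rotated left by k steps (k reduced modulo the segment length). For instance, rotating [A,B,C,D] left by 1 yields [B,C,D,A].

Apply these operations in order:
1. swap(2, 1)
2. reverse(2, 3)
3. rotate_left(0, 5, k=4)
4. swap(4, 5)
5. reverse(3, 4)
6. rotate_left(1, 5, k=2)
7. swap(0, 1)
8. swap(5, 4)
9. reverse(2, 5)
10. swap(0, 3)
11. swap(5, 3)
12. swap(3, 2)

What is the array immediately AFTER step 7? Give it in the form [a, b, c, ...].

Answer: [F, D, A, E, B, C]

Derivation:
After 1 (swap(2, 1)): [C, A, F, E, D, B]
After 2 (reverse(2, 3)): [C, A, E, F, D, B]
After 3 (rotate_left(0, 5, k=4)): [D, B, C, A, E, F]
After 4 (swap(4, 5)): [D, B, C, A, F, E]
After 5 (reverse(3, 4)): [D, B, C, F, A, E]
After 6 (rotate_left(1, 5, k=2)): [D, F, A, E, B, C]
After 7 (swap(0, 1)): [F, D, A, E, B, C]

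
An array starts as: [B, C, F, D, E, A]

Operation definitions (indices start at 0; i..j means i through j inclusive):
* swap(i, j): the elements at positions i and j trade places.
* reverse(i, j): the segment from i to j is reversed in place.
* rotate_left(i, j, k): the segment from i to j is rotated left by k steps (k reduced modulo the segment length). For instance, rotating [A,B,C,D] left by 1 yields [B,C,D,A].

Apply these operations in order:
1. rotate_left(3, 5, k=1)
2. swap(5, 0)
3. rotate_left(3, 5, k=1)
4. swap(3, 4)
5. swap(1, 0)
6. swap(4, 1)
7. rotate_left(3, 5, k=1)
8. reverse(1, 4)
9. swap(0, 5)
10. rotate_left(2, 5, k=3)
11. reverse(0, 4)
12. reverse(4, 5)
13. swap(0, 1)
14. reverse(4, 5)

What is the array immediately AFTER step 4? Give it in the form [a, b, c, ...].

After 1 (rotate_left(3, 5, k=1)): [B, C, F, E, A, D]
After 2 (swap(5, 0)): [D, C, F, E, A, B]
After 3 (rotate_left(3, 5, k=1)): [D, C, F, A, B, E]
After 4 (swap(3, 4)): [D, C, F, B, A, E]

Answer: [D, C, F, B, A, E]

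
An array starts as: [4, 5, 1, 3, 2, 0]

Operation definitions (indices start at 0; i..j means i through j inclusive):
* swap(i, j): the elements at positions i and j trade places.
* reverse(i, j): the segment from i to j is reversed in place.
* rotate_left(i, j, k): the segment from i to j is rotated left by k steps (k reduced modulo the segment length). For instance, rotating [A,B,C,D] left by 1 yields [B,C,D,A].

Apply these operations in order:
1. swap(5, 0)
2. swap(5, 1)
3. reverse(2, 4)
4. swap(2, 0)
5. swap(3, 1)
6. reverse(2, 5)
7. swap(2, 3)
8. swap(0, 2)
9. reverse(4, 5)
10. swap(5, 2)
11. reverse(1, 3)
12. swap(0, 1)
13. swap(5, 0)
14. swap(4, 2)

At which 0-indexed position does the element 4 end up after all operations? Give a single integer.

Answer: 4

Derivation:
After 1 (swap(5, 0)): [0, 5, 1, 3, 2, 4]
After 2 (swap(5, 1)): [0, 4, 1, 3, 2, 5]
After 3 (reverse(2, 4)): [0, 4, 2, 3, 1, 5]
After 4 (swap(2, 0)): [2, 4, 0, 3, 1, 5]
After 5 (swap(3, 1)): [2, 3, 0, 4, 1, 5]
After 6 (reverse(2, 5)): [2, 3, 5, 1, 4, 0]
After 7 (swap(2, 3)): [2, 3, 1, 5, 4, 0]
After 8 (swap(0, 2)): [1, 3, 2, 5, 4, 0]
After 9 (reverse(4, 5)): [1, 3, 2, 5, 0, 4]
After 10 (swap(5, 2)): [1, 3, 4, 5, 0, 2]
After 11 (reverse(1, 3)): [1, 5, 4, 3, 0, 2]
After 12 (swap(0, 1)): [5, 1, 4, 3, 0, 2]
After 13 (swap(5, 0)): [2, 1, 4, 3, 0, 5]
After 14 (swap(4, 2)): [2, 1, 0, 3, 4, 5]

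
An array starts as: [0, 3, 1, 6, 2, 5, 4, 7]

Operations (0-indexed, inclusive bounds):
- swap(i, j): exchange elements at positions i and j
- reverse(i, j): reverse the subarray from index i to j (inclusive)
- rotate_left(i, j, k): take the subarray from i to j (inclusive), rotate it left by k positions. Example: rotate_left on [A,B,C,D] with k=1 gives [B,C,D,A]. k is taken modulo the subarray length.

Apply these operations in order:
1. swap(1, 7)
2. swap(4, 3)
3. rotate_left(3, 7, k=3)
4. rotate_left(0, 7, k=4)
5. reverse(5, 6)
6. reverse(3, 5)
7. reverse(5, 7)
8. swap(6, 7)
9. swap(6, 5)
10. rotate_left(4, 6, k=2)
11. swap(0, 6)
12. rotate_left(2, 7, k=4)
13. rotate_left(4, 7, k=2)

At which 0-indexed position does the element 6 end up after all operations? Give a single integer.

After 1 (swap(1, 7)): [0, 7, 1, 6, 2, 5, 4, 3]
After 2 (swap(4, 3)): [0, 7, 1, 2, 6, 5, 4, 3]
After 3 (rotate_left(3, 7, k=3)): [0, 7, 1, 4, 3, 2, 6, 5]
After 4 (rotate_left(0, 7, k=4)): [3, 2, 6, 5, 0, 7, 1, 4]
After 5 (reverse(5, 6)): [3, 2, 6, 5, 0, 1, 7, 4]
After 6 (reverse(3, 5)): [3, 2, 6, 1, 0, 5, 7, 4]
After 7 (reverse(5, 7)): [3, 2, 6, 1, 0, 4, 7, 5]
After 8 (swap(6, 7)): [3, 2, 6, 1, 0, 4, 5, 7]
After 9 (swap(6, 5)): [3, 2, 6, 1, 0, 5, 4, 7]
After 10 (rotate_left(4, 6, k=2)): [3, 2, 6, 1, 4, 0, 5, 7]
After 11 (swap(0, 6)): [5, 2, 6, 1, 4, 0, 3, 7]
After 12 (rotate_left(2, 7, k=4)): [5, 2, 3, 7, 6, 1, 4, 0]
After 13 (rotate_left(4, 7, k=2)): [5, 2, 3, 7, 4, 0, 6, 1]

Answer: 6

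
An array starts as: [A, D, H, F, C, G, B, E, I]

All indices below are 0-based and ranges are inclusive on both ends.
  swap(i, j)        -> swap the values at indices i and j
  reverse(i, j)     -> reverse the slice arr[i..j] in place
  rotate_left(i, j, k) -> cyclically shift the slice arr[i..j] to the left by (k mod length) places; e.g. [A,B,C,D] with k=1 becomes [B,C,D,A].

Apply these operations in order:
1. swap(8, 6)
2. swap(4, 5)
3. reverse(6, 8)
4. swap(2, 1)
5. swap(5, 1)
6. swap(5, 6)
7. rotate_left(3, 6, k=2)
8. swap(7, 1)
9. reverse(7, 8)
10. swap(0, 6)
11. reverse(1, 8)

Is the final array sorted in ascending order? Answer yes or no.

Answer: no

Derivation:
After 1 (swap(8, 6)): [A, D, H, F, C, G, I, E, B]
After 2 (swap(4, 5)): [A, D, H, F, G, C, I, E, B]
After 3 (reverse(6, 8)): [A, D, H, F, G, C, B, E, I]
After 4 (swap(2, 1)): [A, H, D, F, G, C, B, E, I]
After 5 (swap(5, 1)): [A, C, D, F, G, H, B, E, I]
After 6 (swap(5, 6)): [A, C, D, F, G, B, H, E, I]
After 7 (rotate_left(3, 6, k=2)): [A, C, D, B, H, F, G, E, I]
After 8 (swap(7, 1)): [A, E, D, B, H, F, G, C, I]
After 9 (reverse(7, 8)): [A, E, D, B, H, F, G, I, C]
After 10 (swap(0, 6)): [G, E, D, B, H, F, A, I, C]
After 11 (reverse(1, 8)): [G, C, I, A, F, H, B, D, E]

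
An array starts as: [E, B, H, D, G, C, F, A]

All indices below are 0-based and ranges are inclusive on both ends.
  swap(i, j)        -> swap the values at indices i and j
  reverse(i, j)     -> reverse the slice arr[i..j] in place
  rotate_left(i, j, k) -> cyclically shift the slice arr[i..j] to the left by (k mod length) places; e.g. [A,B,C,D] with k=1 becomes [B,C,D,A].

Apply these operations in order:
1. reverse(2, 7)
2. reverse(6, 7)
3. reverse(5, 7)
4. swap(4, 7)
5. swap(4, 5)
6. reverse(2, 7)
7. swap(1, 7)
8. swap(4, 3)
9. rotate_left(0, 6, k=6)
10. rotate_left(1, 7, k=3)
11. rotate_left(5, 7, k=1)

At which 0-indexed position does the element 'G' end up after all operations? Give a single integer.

Answer: 1

Derivation:
After 1 (reverse(2, 7)): [E, B, A, F, C, G, D, H]
After 2 (reverse(6, 7)): [E, B, A, F, C, G, H, D]
After 3 (reverse(5, 7)): [E, B, A, F, C, D, H, G]
After 4 (swap(4, 7)): [E, B, A, F, G, D, H, C]
After 5 (swap(4, 5)): [E, B, A, F, D, G, H, C]
After 6 (reverse(2, 7)): [E, B, C, H, G, D, F, A]
After 7 (swap(1, 7)): [E, A, C, H, G, D, F, B]
After 8 (swap(4, 3)): [E, A, C, G, H, D, F, B]
After 9 (rotate_left(0, 6, k=6)): [F, E, A, C, G, H, D, B]
After 10 (rotate_left(1, 7, k=3)): [F, G, H, D, B, E, A, C]
After 11 (rotate_left(5, 7, k=1)): [F, G, H, D, B, A, C, E]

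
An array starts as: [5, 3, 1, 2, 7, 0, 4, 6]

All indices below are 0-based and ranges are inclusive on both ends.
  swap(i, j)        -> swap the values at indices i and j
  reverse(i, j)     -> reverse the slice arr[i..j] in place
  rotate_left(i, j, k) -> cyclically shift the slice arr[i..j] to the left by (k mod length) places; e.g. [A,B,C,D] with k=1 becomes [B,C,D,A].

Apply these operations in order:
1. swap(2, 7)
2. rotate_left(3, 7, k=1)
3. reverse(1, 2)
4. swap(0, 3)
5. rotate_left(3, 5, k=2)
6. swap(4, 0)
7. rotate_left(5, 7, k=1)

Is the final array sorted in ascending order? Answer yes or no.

Answer: no

Derivation:
After 1 (swap(2, 7)): [5, 3, 6, 2, 7, 0, 4, 1]
After 2 (rotate_left(3, 7, k=1)): [5, 3, 6, 7, 0, 4, 1, 2]
After 3 (reverse(1, 2)): [5, 6, 3, 7, 0, 4, 1, 2]
After 4 (swap(0, 3)): [7, 6, 3, 5, 0, 4, 1, 2]
After 5 (rotate_left(3, 5, k=2)): [7, 6, 3, 4, 5, 0, 1, 2]
After 6 (swap(4, 0)): [5, 6, 3, 4, 7, 0, 1, 2]
After 7 (rotate_left(5, 7, k=1)): [5, 6, 3, 4, 7, 1, 2, 0]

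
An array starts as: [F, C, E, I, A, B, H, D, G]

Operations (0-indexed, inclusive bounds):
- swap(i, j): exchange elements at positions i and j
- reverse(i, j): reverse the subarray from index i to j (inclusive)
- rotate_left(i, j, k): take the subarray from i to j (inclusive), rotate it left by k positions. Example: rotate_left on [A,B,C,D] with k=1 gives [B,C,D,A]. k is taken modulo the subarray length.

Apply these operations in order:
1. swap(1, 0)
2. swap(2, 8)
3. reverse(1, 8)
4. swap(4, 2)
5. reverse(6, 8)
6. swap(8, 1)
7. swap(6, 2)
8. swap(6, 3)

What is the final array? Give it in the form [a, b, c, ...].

After 1 (swap(1, 0)): [C, F, E, I, A, B, H, D, G]
After 2 (swap(2, 8)): [C, F, G, I, A, B, H, D, E]
After 3 (reverse(1, 8)): [C, E, D, H, B, A, I, G, F]
After 4 (swap(4, 2)): [C, E, B, H, D, A, I, G, F]
After 5 (reverse(6, 8)): [C, E, B, H, D, A, F, G, I]
After 6 (swap(8, 1)): [C, I, B, H, D, A, F, G, E]
After 7 (swap(6, 2)): [C, I, F, H, D, A, B, G, E]
After 8 (swap(6, 3)): [C, I, F, B, D, A, H, G, E]

Answer: [C, I, F, B, D, A, H, G, E]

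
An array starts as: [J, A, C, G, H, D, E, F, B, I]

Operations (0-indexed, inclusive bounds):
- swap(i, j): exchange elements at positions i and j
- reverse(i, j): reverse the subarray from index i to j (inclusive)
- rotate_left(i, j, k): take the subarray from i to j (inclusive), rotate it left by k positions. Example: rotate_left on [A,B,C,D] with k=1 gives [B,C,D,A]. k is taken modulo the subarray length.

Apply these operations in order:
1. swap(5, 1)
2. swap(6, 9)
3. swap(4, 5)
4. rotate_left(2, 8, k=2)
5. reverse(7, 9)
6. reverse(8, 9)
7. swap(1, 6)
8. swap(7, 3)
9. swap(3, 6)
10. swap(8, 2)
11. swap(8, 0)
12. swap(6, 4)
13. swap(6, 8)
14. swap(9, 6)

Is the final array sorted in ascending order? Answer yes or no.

Answer: yes

Derivation:
After 1 (swap(5, 1)): [J, D, C, G, H, A, E, F, B, I]
After 2 (swap(6, 9)): [J, D, C, G, H, A, I, F, B, E]
After 3 (swap(4, 5)): [J, D, C, G, A, H, I, F, B, E]
After 4 (rotate_left(2, 8, k=2)): [J, D, A, H, I, F, B, C, G, E]
After 5 (reverse(7, 9)): [J, D, A, H, I, F, B, E, G, C]
After 6 (reverse(8, 9)): [J, D, A, H, I, F, B, E, C, G]
After 7 (swap(1, 6)): [J, B, A, H, I, F, D, E, C, G]
After 8 (swap(7, 3)): [J, B, A, E, I, F, D, H, C, G]
After 9 (swap(3, 6)): [J, B, A, D, I, F, E, H, C, G]
After 10 (swap(8, 2)): [J, B, C, D, I, F, E, H, A, G]
After 11 (swap(8, 0)): [A, B, C, D, I, F, E, H, J, G]
After 12 (swap(6, 4)): [A, B, C, D, E, F, I, H, J, G]
After 13 (swap(6, 8)): [A, B, C, D, E, F, J, H, I, G]
After 14 (swap(9, 6)): [A, B, C, D, E, F, G, H, I, J]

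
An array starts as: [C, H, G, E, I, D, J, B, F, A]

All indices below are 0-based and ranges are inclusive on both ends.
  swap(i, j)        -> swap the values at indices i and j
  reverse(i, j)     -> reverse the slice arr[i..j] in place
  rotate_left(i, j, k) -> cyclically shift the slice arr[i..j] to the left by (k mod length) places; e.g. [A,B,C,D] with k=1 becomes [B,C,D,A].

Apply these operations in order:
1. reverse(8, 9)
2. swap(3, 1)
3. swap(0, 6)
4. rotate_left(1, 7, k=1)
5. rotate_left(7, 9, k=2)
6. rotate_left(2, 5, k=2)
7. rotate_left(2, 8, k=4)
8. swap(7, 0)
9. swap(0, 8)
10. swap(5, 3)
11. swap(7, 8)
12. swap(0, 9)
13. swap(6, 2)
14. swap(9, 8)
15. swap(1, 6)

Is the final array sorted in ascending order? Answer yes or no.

Answer: yes

Derivation:
After 1 (reverse(8, 9)): [C, H, G, E, I, D, J, B, A, F]
After 2 (swap(3, 1)): [C, E, G, H, I, D, J, B, A, F]
After 3 (swap(0, 6)): [J, E, G, H, I, D, C, B, A, F]
After 4 (rotate_left(1, 7, k=1)): [J, G, H, I, D, C, B, E, A, F]
After 5 (rotate_left(7, 9, k=2)): [J, G, H, I, D, C, B, F, E, A]
After 6 (rotate_left(2, 5, k=2)): [J, G, D, C, H, I, B, F, E, A]
After 7 (rotate_left(2, 8, k=4)): [J, G, B, F, E, D, C, H, I, A]
After 8 (swap(7, 0)): [H, G, B, F, E, D, C, J, I, A]
After 9 (swap(0, 8)): [I, G, B, F, E, D, C, J, H, A]
After 10 (swap(5, 3)): [I, G, B, D, E, F, C, J, H, A]
After 11 (swap(7, 8)): [I, G, B, D, E, F, C, H, J, A]
After 12 (swap(0, 9)): [A, G, B, D, E, F, C, H, J, I]
After 13 (swap(6, 2)): [A, G, C, D, E, F, B, H, J, I]
After 14 (swap(9, 8)): [A, G, C, D, E, F, B, H, I, J]
After 15 (swap(1, 6)): [A, B, C, D, E, F, G, H, I, J]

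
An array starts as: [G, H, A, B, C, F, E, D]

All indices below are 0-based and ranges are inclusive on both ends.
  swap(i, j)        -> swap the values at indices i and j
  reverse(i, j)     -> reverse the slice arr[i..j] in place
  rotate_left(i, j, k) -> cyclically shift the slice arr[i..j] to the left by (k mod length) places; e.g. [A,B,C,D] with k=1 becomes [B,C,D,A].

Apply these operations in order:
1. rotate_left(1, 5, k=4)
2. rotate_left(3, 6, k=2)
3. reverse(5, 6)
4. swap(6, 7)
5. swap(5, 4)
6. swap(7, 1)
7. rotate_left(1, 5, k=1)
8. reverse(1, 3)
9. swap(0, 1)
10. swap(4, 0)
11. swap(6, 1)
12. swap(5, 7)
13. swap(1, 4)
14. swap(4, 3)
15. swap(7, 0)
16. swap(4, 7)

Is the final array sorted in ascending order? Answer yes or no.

Answer: yes

Derivation:
After 1 (rotate_left(1, 5, k=4)): [G, F, H, A, B, C, E, D]
After 2 (rotate_left(3, 6, k=2)): [G, F, H, C, E, A, B, D]
After 3 (reverse(5, 6)): [G, F, H, C, E, B, A, D]
After 4 (swap(6, 7)): [G, F, H, C, E, B, D, A]
After 5 (swap(5, 4)): [G, F, H, C, B, E, D, A]
After 6 (swap(7, 1)): [G, A, H, C, B, E, D, F]
After 7 (rotate_left(1, 5, k=1)): [G, H, C, B, E, A, D, F]
After 8 (reverse(1, 3)): [G, B, C, H, E, A, D, F]
After 9 (swap(0, 1)): [B, G, C, H, E, A, D, F]
After 10 (swap(4, 0)): [E, G, C, H, B, A, D, F]
After 11 (swap(6, 1)): [E, D, C, H, B, A, G, F]
After 12 (swap(5, 7)): [E, D, C, H, B, F, G, A]
After 13 (swap(1, 4)): [E, B, C, H, D, F, G, A]
After 14 (swap(4, 3)): [E, B, C, D, H, F, G, A]
After 15 (swap(7, 0)): [A, B, C, D, H, F, G, E]
After 16 (swap(4, 7)): [A, B, C, D, E, F, G, H]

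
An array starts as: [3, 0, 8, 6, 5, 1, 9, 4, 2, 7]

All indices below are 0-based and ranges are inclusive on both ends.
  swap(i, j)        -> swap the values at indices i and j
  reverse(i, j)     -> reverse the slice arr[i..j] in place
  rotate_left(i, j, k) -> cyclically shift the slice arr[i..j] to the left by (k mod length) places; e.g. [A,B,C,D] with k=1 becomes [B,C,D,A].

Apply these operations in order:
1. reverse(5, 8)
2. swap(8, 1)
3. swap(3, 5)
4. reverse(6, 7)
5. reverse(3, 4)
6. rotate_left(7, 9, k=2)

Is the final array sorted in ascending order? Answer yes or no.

After 1 (reverse(5, 8)): [3, 0, 8, 6, 5, 2, 4, 9, 1, 7]
After 2 (swap(8, 1)): [3, 1, 8, 6, 5, 2, 4, 9, 0, 7]
After 3 (swap(3, 5)): [3, 1, 8, 2, 5, 6, 4, 9, 0, 7]
After 4 (reverse(6, 7)): [3, 1, 8, 2, 5, 6, 9, 4, 0, 7]
After 5 (reverse(3, 4)): [3, 1, 8, 5, 2, 6, 9, 4, 0, 7]
After 6 (rotate_left(7, 9, k=2)): [3, 1, 8, 5, 2, 6, 9, 7, 4, 0]

Answer: no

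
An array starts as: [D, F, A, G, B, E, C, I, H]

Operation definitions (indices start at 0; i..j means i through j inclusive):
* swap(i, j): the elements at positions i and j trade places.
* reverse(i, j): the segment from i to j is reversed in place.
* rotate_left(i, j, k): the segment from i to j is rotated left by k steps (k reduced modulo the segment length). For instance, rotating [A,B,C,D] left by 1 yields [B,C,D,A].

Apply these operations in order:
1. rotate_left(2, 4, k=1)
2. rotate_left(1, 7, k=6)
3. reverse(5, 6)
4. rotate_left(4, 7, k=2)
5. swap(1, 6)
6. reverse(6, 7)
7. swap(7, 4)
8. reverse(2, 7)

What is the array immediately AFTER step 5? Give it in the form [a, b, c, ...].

Answer: [D, B, F, G, A, C, I, E, H]

Derivation:
After 1 (rotate_left(2, 4, k=1)): [D, F, G, B, A, E, C, I, H]
After 2 (rotate_left(1, 7, k=6)): [D, I, F, G, B, A, E, C, H]
After 3 (reverse(5, 6)): [D, I, F, G, B, E, A, C, H]
After 4 (rotate_left(4, 7, k=2)): [D, I, F, G, A, C, B, E, H]
After 5 (swap(1, 6)): [D, B, F, G, A, C, I, E, H]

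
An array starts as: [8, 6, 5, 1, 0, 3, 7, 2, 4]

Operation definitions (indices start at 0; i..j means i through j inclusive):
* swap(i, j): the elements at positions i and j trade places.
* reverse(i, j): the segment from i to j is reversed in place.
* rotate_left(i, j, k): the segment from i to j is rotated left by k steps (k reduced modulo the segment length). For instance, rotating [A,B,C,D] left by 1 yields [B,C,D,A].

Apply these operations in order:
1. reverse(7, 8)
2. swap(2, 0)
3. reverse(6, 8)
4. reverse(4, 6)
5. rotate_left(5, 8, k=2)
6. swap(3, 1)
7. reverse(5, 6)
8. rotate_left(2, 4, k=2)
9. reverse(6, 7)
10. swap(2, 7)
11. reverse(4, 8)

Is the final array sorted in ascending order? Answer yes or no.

After 1 (reverse(7, 8)): [8, 6, 5, 1, 0, 3, 7, 4, 2]
After 2 (swap(2, 0)): [5, 6, 8, 1, 0, 3, 7, 4, 2]
After 3 (reverse(6, 8)): [5, 6, 8, 1, 0, 3, 2, 4, 7]
After 4 (reverse(4, 6)): [5, 6, 8, 1, 2, 3, 0, 4, 7]
After 5 (rotate_left(5, 8, k=2)): [5, 6, 8, 1, 2, 4, 7, 3, 0]
After 6 (swap(3, 1)): [5, 1, 8, 6, 2, 4, 7, 3, 0]
After 7 (reverse(5, 6)): [5, 1, 8, 6, 2, 7, 4, 3, 0]
After 8 (rotate_left(2, 4, k=2)): [5, 1, 2, 8, 6, 7, 4, 3, 0]
After 9 (reverse(6, 7)): [5, 1, 2, 8, 6, 7, 3, 4, 0]
After 10 (swap(2, 7)): [5, 1, 4, 8, 6, 7, 3, 2, 0]
After 11 (reverse(4, 8)): [5, 1, 4, 8, 0, 2, 3, 7, 6]

Answer: no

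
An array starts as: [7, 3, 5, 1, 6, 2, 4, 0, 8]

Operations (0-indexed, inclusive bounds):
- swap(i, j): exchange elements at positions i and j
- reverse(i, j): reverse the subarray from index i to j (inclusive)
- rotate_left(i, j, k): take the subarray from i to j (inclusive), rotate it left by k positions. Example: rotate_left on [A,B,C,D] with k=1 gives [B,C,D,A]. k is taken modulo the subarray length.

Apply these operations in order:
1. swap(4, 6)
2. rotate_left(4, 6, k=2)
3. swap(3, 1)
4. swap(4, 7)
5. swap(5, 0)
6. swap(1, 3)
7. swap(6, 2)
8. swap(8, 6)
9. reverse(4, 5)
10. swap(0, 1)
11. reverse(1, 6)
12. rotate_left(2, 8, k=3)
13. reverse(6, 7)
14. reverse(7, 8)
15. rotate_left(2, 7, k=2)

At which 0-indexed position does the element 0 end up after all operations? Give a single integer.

Answer: 8

Derivation:
After 1 (swap(4, 6)): [7, 3, 5, 1, 4, 2, 6, 0, 8]
After 2 (rotate_left(4, 6, k=2)): [7, 3, 5, 1, 6, 4, 2, 0, 8]
After 3 (swap(3, 1)): [7, 1, 5, 3, 6, 4, 2, 0, 8]
After 4 (swap(4, 7)): [7, 1, 5, 3, 0, 4, 2, 6, 8]
After 5 (swap(5, 0)): [4, 1, 5, 3, 0, 7, 2, 6, 8]
After 6 (swap(1, 3)): [4, 3, 5, 1, 0, 7, 2, 6, 8]
After 7 (swap(6, 2)): [4, 3, 2, 1, 0, 7, 5, 6, 8]
After 8 (swap(8, 6)): [4, 3, 2, 1, 0, 7, 8, 6, 5]
After 9 (reverse(4, 5)): [4, 3, 2, 1, 7, 0, 8, 6, 5]
After 10 (swap(0, 1)): [3, 4, 2, 1, 7, 0, 8, 6, 5]
After 11 (reverse(1, 6)): [3, 8, 0, 7, 1, 2, 4, 6, 5]
After 12 (rotate_left(2, 8, k=3)): [3, 8, 2, 4, 6, 5, 0, 7, 1]
After 13 (reverse(6, 7)): [3, 8, 2, 4, 6, 5, 7, 0, 1]
After 14 (reverse(7, 8)): [3, 8, 2, 4, 6, 5, 7, 1, 0]
After 15 (rotate_left(2, 7, k=2)): [3, 8, 6, 5, 7, 1, 2, 4, 0]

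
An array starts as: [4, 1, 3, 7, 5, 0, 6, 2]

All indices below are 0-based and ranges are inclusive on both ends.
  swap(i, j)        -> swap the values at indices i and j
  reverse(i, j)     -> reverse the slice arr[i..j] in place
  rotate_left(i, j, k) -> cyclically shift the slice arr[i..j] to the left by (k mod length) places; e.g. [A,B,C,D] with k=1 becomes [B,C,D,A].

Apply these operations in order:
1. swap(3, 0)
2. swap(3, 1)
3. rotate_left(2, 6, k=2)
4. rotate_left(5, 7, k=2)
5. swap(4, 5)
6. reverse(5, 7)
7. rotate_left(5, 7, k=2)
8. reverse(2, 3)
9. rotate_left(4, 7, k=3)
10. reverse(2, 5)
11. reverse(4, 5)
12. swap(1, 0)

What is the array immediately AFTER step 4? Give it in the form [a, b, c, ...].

After 1 (swap(3, 0)): [7, 1, 3, 4, 5, 0, 6, 2]
After 2 (swap(3, 1)): [7, 4, 3, 1, 5, 0, 6, 2]
After 3 (rotate_left(2, 6, k=2)): [7, 4, 5, 0, 6, 3, 1, 2]
After 4 (rotate_left(5, 7, k=2)): [7, 4, 5, 0, 6, 2, 3, 1]

Answer: [7, 4, 5, 0, 6, 2, 3, 1]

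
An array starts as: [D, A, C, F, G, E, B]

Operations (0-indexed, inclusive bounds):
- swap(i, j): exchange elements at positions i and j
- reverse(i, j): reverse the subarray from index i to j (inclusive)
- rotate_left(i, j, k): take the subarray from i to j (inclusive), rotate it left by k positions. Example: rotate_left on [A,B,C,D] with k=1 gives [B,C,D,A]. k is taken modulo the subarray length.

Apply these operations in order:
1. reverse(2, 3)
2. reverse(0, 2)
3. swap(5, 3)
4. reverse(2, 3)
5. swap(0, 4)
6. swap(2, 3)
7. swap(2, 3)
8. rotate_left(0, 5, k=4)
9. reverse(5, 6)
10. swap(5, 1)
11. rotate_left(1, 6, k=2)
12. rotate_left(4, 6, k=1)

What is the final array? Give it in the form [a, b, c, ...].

After 1 (reverse(2, 3)): [D, A, F, C, G, E, B]
After 2 (reverse(0, 2)): [F, A, D, C, G, E, B]
After 3 (swap(5, 3)): [F, A, D, E, G, C, B]
After 4 (reverse(2, 3)): [F, A, E, D, G, C, B]
After 5 (swap(0, 4)): [G, A, E, D, F, C, B]
After 6 (swap(2, 3)): [G, A, D, E, F, C, B]
After 7 (swap(2, 3)): [G, A, E, D, F, C, B]
After 8 (rotate_left(0, 5, k=4)): [F, C, G, A, E, D, B]
After 9 (reverse(5, 6)): [F, C, G, A, E, B, D]
After 10 (swap(5, 1)): [F, B, G, A, E, C, D]
After 11 (rotate_left(1, 6, k=2)): [F, A, E, C, D, B, G]
After 12 (rotate_left(4, 6, k=1)): [F, A, E, C, B, G, D]

Answer: [F, A, E, C, B, G, D]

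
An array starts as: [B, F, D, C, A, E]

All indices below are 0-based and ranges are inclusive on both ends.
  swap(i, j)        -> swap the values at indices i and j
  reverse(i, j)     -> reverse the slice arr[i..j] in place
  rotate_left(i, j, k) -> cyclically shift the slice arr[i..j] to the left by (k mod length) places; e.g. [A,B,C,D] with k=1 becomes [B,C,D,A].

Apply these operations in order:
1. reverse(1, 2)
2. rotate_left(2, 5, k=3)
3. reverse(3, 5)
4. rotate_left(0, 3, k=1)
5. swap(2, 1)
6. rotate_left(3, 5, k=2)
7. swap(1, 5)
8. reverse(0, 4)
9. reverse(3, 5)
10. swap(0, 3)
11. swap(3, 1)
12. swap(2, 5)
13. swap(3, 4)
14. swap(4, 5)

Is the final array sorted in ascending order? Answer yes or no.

Answer: yes

Derivation:
After 1 (reverse(1, 2)): [B, D, F, C, A, E]
After 2 (rotate_left(2, 5, k=3)): [B, D, E, F, C, A]
After 3 (reverse(3, 5)): [B, D, E, A, C, F]
After 4 (rotate_left(0, 3, k=1)): [D, E, A, B, C, F]
After 5 (swap(2, 1)): [D, A, E, B, C, F]
After 6 (rotate_left(3, 5, k=2)): [D, A, E, F, B, C]
After 7 (swap(1, 5)): [D, C, E, F, B, A]
After 8 (reverse(0, 4)): [B, F, E, C, D, A]
After 9 (reverse(3, 5)): [B, F, E, A, D, C]
After 10 (swap(0, 3)): [A, F, E, B, D, C]
After 11 (swap(3, 1)): [A, B, E, F, D, C]
After 12 (swap(2, 5)): [A, B, C, F, D, E]
After 13 (swap(3, 4)): [A, B, C, D, F, E]
After 14 (swap(4, 5)): [A, B, C, D, E, F]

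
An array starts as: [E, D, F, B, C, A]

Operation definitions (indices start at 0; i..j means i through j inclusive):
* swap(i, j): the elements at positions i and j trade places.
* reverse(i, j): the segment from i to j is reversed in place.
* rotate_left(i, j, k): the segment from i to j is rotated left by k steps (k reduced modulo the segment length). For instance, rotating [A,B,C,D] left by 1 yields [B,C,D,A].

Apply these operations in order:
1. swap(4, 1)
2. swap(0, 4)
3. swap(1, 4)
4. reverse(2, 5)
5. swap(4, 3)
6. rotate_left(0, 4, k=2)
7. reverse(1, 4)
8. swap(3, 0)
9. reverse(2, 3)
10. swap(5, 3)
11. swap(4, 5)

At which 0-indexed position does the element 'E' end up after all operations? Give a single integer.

Answer: 1

Derivation:
After 1 (swap(4, 1)): [E, C, F, B, D, A]
After 2 (swap(0, 4)): [D, C, F, B, E, A]
After 3 (swap(1, 4)): [D, E, F, B, C, A]
After 4 (reverse(2, 5)): [D, E, A, C, B, F]
After 5 (swap(4, 3)): [D, E, A, B, C, F]
After 6 (rotate_left(0, 4, k=2)): [A, B, C, D, E, F]
After 7 (reverse(1, 4)): [A, E, D, C, B, F]
After 8 (swap(3, 0)): [C, E, D, A, B, F]
After 9 (reverse(2, 3)): [C, E, A, D, B, F]
After 10 (swap(5, 3)): [C, E, A, F, B, D]
After 11 (swap(4, 5)): [C, E, A, F, D, B]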